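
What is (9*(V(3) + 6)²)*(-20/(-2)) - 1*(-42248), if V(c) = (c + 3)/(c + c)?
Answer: 46658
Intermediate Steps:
V(c) = (3 + c)/(2*c) (V(c) = (3 + c)/((2*c)) = (3 + c)*(1/(2*c)) = (3 + c)/(2*c))
(9*(V(3) + 6)²)*(-20/(-2)) - 1*(-42248) = (9*((½)*(3 + 3)/3 + 6)²)*(-20/(-2)) - 1*(-42248) = (9*((½)*(⅓)*6 + 6)²)*(-20*(-½)) + 42248 = (9*(1 + 6)²)*10 + 42248 = (9*7²)*10 + 42248 = (9*49)*10 + 42248 = 441*10 + 42248 = 4410 + 42248 = 46658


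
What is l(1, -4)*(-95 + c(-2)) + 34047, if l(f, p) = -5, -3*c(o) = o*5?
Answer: 103516/3 ≈ 34505.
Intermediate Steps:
c(o) = -5*o/3 (c(o) = -o*5/3 = -5*o/3)
l(1, -4)*(-95 + c(-2)) + 34047 = -5*(-95 - 5/3*(-2)) + 34047 = -5*(-95 + 10/3) + 34047 = -5*(-275/3) + 34047 = 1375/3 + 34047 = 103516/3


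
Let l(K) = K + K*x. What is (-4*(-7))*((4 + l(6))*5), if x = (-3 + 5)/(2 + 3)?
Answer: 1736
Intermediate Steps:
x = ⅖ (x = 2/5 = 2*(⅕) = ⅖ ≈ 0.40000)
l(K) = 7*K/5 (l(K) = K + K*(⅖) = K + 2*K/5 = 7*K/5)
(-4*(-7))*((4 + l(6))*5) = (-4*(-7))*((4 + (7/5)*6)*5) = 28*((4 + 42/5)*5) = 28*((62/5)*5) = 28*62 = 1736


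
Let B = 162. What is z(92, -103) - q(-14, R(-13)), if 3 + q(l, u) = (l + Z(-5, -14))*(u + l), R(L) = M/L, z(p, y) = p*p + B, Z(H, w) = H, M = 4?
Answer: 108643/13 ≈ 8357.2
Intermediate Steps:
z(p, y) = 162 + p**2 (z(p, y) = p*p + 162 = p**2 + 162 = 162 + p**2)
R(L) = 4/L
q(l, u) = -3 + (-5 + l)*(l + u) (q(l, u) = -3 + (l - 5)*(u + l) = -3 + (-5 + l)*(l + u))
z(92, -103) - q(-14, R(-13)) = (162 + 92**2) - (-3 + (-14)**2 - 5*(-14) - 20/(-13) - 56/(-13)) = (162 + 8464) - (-3 + 196 + 70 - 20*(-1)/13 - 56*(-1)/13) = 8626 - (-3 + 196 + 70 - 5*(-4/13) - 14*(-4/13)) = 8626 - (-3 + 196 + 70 + 20/13 + 56/13) = 8626 - 1*3495/13 = 8626 - 3495/13 = 108643/13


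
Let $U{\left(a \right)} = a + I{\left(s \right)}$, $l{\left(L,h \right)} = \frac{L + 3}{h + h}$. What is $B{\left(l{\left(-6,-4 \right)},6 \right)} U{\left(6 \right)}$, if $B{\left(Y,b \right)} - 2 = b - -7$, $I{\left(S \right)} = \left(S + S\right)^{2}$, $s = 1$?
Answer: $150$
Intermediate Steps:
$l{\left(L,h \right)} = \frac{3 + L}{2 h}$
$I{\left(S \right)} = 4 S^{2}$ ($I{\left(S \right)} = \left(2 S\right)^{2} = 4 S^{2}$)
$B{\left(Y,b \right)} = 9 + b$ ($B{\left(Y,b \right)} = 2 + \left(b - -7\right) = 2 + \left(b + 7\right) = 2 + \left(7 + b\right) = 9 + b$)
$U{\left(a \right)} = 4 + a$ ($U{\left(a \right)} = a + 4 \cdot 1^{2} = a + 4 \cdot 1 = a + 4 = 4 + a$)
$B{\left(l{\left(-6,-4 \right)},6 \right)} U{\left(6 \right)} = \left(9 + 6\right) \left(4 + 6\right) = 15 \cdot 10 = 150$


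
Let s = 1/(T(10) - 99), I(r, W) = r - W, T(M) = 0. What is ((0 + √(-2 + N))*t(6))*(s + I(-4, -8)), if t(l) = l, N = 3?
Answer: 790/33 ≈ 23.939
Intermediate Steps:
s = -1/99 (s = 1/(0 - 99) = 1/(-99) = -1/99 ≈ -0.010101)
((0 + √(-2 + N))*t(6))*(s + I(-4, -8)) = ((0 + √(-2 + 3))*6)*(-1/99 + (-4 - 1*(-8))) = ((0 + √1)*6)*(-1/99 + (-4 + 8)) = ((0 + 1)*6)*(-1/99 + 4) = (1*6)*(395/99) = 6*(395/99) = 790/33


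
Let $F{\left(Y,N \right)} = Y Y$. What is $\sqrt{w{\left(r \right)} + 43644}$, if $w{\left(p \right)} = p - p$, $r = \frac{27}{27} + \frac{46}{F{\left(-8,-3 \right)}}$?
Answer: $2 \sqrt{10911} \approx 208.91$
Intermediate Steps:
$F{\left(Y,N \right)} = Y^{2}$
$r = \frac{55}{32}$ ($r = \frac{27}{27} + \frac{46}{\left(-8\right)^{2}} = 27 \cdot \frac{1}{27} + \frac{46}{64} = 1 + 46 \cdot \frac{1}{64} = 1 + \frac{23}{32} = \frac{55}{32} \approx 1.7188$)
$w{\left(p \right)} = 0$
$\sqrt{w{\left(r \right)} + 43644} = \sqrt{0 + 43644} = \sqrt{43644} = 2 \sqrt{10911}$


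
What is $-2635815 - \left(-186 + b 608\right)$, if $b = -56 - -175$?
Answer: $-2707981$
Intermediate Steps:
$b = 119$ ($b = -56 + 175 = 119$)
$-2635815 - \left(-186 + b 608\right) = -2635815 - \left(-186 + 119 \cdot 608\right) = -2635815 - \left(-186 + 72352\right) = -2635815 - 72166 = -2707981$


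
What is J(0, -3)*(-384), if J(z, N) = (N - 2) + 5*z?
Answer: 1920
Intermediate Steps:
J(z, N) = -2 + N + 5*z (J(z, N) = (-2 + N) + 5*z = -2 + N + 5*z)
J(0, -3)*(-384) = (-2 - 3 + 5*0)*(-384) = (-2 - 3 + 0)*(-384) = -5*(-384) = 1920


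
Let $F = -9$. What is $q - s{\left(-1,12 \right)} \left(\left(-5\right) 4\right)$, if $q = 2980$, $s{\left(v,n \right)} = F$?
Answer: $2800$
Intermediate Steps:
$s{\left(v,n \right)} = -9$
$q - s{\left(-1,12 \right)} \left(\left(-5\right) 4\right) = 2980 - - 9 \left(\left(-5\right) 4\right) = 2980 - \left(-9\right) \left(-20\right) = 2980 - 180 = 2800$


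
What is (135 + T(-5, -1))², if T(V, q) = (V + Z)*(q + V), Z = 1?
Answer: 25281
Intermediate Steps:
T(V, q) = (1 + V)*(V + q) (T(V, q) = (V + 1)*(q + V) = (1 + V)*(V + q))
(135 + T(-5, -1))² = (135 + (-5 - 1 + (-5)² - 5*(-1)))² = (135 + (-5 - 1 + 25 + 5))² = (135 + 24)² = 159² = 25281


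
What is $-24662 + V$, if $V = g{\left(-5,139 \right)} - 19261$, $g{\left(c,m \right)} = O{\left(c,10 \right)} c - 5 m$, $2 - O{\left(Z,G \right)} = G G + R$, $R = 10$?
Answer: $-44078$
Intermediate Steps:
$O{\left(Z,G \right)} = -8 - G^{2}$ ($O{\left(Z,G \right)} = 2 - \left(G G + 10\right) = 2 - \left(G^{2} + 10\right) = 2 - \left(10 + G^{2}\right) = -8 - G^{2}$)
$g{\left(c,m \right)} = - 108 c - 5 m$ ($g{\left(c,m \right)} = \left(-8 - 10^{2}\right) c - 5 m = \left(-8 - 100\right) c - 5 m = - 108 c - 5 m$)
$V = -19416$ ($V = \left(\left(-108\right) \left(-5\right) - 695\right) - 19261 = \left(540 - 695\right) - 19261 = -155 - 19261 = -19416$)
$-24662 + V = -24662 - 19416 = -44078$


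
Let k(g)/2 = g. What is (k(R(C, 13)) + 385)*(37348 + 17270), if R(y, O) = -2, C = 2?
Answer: 20809458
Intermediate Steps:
k(g) = 2*g
(k(R(C, 13)) + 385)*(37348 + 17270) = (2*(-2) + 385)*(37348 + 17270) = (-4 + 385)*54618 = 381*54618 = 20809458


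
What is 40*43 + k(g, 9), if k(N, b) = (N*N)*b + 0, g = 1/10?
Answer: 172009/100 ≈ 1720.1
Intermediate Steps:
g = 1/10 ≈ 0.10000
k(N, b) = b*N**2 (k(N, b) = N**2*b + 0 = b*N**2 + 0 = b*N**2)
40*43 + k(g, 9) = 40*43 + 9*(1/10)**2 = 1720 + 9*(1/100) = 1720 + 9/100 = 172009/100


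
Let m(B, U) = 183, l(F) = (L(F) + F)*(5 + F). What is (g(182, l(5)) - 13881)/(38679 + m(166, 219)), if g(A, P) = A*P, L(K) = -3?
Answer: -10241/38862 ≈ -0.26352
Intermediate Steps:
l(F) = (-3 + F)*(5 + F)
(g(182, l(5)) - 13881)/(38679 + m(166, 219)) = (182*(-15 + 5² + 2*5) - 13881)/(38679 + 183) = (182*(-15 + 25 + 10) - 13881)/38862 = (182*20 - 13881)*(1/38862) = (3640 - 13881)*(1/38862) = -10241*1/38862 = -10241/38862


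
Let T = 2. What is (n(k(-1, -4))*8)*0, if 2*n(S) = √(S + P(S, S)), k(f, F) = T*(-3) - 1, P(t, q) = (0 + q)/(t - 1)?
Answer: 0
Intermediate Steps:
P(t, q) = q/(-1 + t)
k(f, F) = -7 (k(f, F) = 2*(-3) - 1 = -6 - 1 = -7)
n(S) = √(S + S/(-1 + S))/2
(n(k(-1, -4))*8)*0 = ((√((-7)²/(-1 - 7))/2)*8)*0 = ((√(49/(-8))/2)*8)*0 = ((√(49*(-⅛))/2)*8)*0 = ((√(-49/8)/2)*8)*0 = (((7*I*√2/4)/2)*8)*0 = ((7*I*√2/8)*8)*0 = (7*I*√2)*0 = 0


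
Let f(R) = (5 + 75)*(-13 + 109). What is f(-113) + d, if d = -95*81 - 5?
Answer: -20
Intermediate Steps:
f(R) = 7680 (f(R) = 80*96 = 7680)
d = -7700 (d = -7695 - 5 = -7700)
f(-113) + d = 7680 - 7700 = -20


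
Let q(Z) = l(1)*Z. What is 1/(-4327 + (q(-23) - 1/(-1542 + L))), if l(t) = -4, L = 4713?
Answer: -3171/13429186 ≈ -0.00023613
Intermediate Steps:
q(Z) = -4*Z
1/(-4327 + (q(-23) - 1/(-1542 + L))) = 1/(-4327 + (-4*(-23) - 1/(-1542 + 4713))) = 1/(-4327 + (92 - 1/3171)) = 1/(-4327 + 291731/3171) = 1/(-13429186/3171) = -3171/13429186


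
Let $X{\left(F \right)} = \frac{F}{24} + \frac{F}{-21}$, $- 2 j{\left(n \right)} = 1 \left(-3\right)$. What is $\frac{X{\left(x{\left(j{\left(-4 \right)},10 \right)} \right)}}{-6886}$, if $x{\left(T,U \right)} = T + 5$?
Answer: $\frac{13}{2313696} \approx 5.6187 \cdot 10^{-6}$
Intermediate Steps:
$j{\left(n \right)} = \frac{3}{2}$ ($j{\left(n \right)} = - \frac{1 \left(-3\right)}{2} = \left(- \frac{1}{2}\right) \left(-3\right) = \frac{3}{2}$)
$x{\left(T,U \right)} = 5 + T$
$X{\left(F \right)} = - \frac{F}{168}$ ($X{\left(F \right)} = F \frac{1}{24} + F \left(- \frac{1}{21}\right) = \frac{F}{24} - \frac{F}{21} = - \frac{F}{168}$)
$\frac{X{\left(x{\left(j{\left(-4 \right)},10 \right)} \right)}}{-6886} = \frac{\left(- \frac{1}{168}\right) \left(5 + \frac{3}{2}\right)}{-6886} = \left(- \frac{1}{168}\right) \frac{13}{2} \left(- \frac{1}{6886}\right) = \left(- \frac{13}{336}\right) \left(- \frac{1}{6886}\right) = \frac{13}{2313696}$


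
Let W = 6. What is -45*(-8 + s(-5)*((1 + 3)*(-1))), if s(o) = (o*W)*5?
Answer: -26640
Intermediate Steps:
s(o) = 30*o (s(o) = (o*6)*5 = (6*o)*5 = 30*o)
-45*(-8 + s(-5)*((1 + 3)*(-1))) = -45*(-8 + (30*(-5))*((1 + 3)*(-1))) = -45*(-8 - 600*(-1)) = -45*(-8 - 150*(-4)) = -45*(-8 + 600) = -45*592 = -26640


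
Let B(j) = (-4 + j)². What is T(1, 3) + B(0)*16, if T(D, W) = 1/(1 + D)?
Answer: 513/2 ≈ 256.50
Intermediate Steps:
T(1, 3) + B(0)*16 = 1/(1 + 1) + (-4 + 0)²*16 = 1/2 + (-4)²*16 = ½ + 16*16 = ½ + 256 = 513/2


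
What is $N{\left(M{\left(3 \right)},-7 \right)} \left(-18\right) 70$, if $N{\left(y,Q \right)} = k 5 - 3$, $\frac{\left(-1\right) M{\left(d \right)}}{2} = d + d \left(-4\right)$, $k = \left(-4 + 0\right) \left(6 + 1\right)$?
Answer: $180180$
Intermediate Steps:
$k = -28$ ($k = \left(-4\right) 7 = -28$)
$M{\left(d \right)} = 6 d$ ($M{\left(d \right)} = - 2 \left(d + d \left(-4\right)\right) = - 2 \left(d - 4 d\right) = - 2 \left(- 3 d\right) = 6 d$)
$N{\left(y,Q \right)} = -143$ ($N{\left(y,Q \right)} = \left(-28\right) 5 - 3 = -140 - 3 = -143$)
$N{\left(M{\left(3 \right)},-7 \right)} \left(-18\right) 70 = \left(-143\right) \left(-18\right) 70 = 2574 \cdot 70 = 180180$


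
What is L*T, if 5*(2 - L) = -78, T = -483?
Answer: -42504/5 ≈ -8500.8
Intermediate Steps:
L = 88/5 (L = 2 - 1/5*(-78) = 2 + 78/5 = 88/5 ≈ 17.600)
L*T = (88/5)*(-483) = -42504/5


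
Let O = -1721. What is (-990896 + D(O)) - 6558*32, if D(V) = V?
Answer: -1202473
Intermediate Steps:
(-990896 + D(O)) - 6558*32 = (-990896 - 1721) - 6558*32 = -992617 - 209856 = -1202473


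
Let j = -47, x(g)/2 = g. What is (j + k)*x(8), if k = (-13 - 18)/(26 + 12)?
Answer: -14536/19 ≈ -765.05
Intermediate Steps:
x(g) = 2*g
k = -31/38 ≈ -0.81579
(j + k)*x(8) = (-47 - 31/38)*(2*8) = -1817/38*16 = -14536/19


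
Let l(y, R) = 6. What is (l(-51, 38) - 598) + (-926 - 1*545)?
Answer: -2063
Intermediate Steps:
(l(-51, 38) - 598) + (-926 - 1*545) = (6 - 598) + (-926 - 1*545) = -592 + (-926 - 545) = -592 - 1471 = -2063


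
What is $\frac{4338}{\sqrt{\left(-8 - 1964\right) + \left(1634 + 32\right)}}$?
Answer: $- \frac{723 i \sqrt{34}}{17} \approx - 247.99 i$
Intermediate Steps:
$\frac{4338}{\sqrt{\left(-8 - 1964\right) + \left(1634 + 32\right)}} = \frac{4338}{\sqrt{-1972 + 1666}} = \frac{4338}{\sqrt{-306}} = \frac{4338}{3 i \sqrt{34}} = 4338 \left(- \frac{i \sqrt{34}}{102}\right) = - \frac{723 i \sqrt{34}}{17}$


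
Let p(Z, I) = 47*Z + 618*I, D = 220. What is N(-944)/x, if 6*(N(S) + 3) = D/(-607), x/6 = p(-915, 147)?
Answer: -5573/522710766 ≈ -1.0662e-5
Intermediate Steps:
x = 287046 (x = 6*(47*(-915) + 618*147) = 6*(-43005 + 90846) = 6*47841 = 287046)
N(S) = -5573/1821 (N(S) = -3 + (220/(-607))/6 = -3 + (220*(-1/607))/6 = -3 + (⅙)*(-220/607) = -3 - 110/1821 = -5573/1821)
N(-944)/x = -5573/1821/287046 = -5573/1821*1/287046 = -5573/522710766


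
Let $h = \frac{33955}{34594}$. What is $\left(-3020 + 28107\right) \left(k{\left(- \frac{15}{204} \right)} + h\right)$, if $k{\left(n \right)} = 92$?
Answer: $\frac{80694919461}{34594} \approx 2.3326 \cdot 10^{6}$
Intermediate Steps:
$h = \frac{33955}{34594}$ ($h = 33955 \cdot \frac{1}{34594} = \frac{33955}{34594} \approx 0.98153$)
$\left(-3020 + 28107\right) \left(k{\left(- \frac{15}{204} \right)} + h\right) = \left(-3020 + 28107\right) \left(92 + \frac{33955}{34594}\right) = 25087 \cdot \frac{3216603}{34594} = \frac{80694919461}{34594}$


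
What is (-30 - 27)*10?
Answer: -570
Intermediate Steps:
(-30 - 27)*10 = -57*10 = -570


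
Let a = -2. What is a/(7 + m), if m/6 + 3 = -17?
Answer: 2/113 ≈ 0.017699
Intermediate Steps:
m = -120 (m = -18 + 6*(-17) = -18 - 102 = -120)
a/(7 + m) = -2/(7 - 120) = -2/(-113) = -1/113*(-2) = 2/113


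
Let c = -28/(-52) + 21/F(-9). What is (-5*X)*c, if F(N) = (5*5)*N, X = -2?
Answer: 868/195 ≈ 4.4513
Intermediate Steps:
F(N) = 25*N
c = 434/975 (c = -28/(-52) + 21/((25*(-9))) = -28*(-1/52) + 21/(-225) = 7/13 + 21*(-1/225) = 7/13 - 7/75 = 434/975 ≈ 0.44513)
(-5*X)*c = -5*(-2)*(434/975) = 10*(434/975) = 868/195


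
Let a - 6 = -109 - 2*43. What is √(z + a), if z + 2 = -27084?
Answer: 5*I*√1091 ≈ 165.15*I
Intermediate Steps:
z = -27086 (z = -2 - 27084 = -27086)
a = -189 (a = 6 + (-109 - 2*43) = 6 + (-109 - 86) = 6 - 195 = -189)
√(z + a) = √(-27086 - 189) = √(-27275) = 5*I*√1091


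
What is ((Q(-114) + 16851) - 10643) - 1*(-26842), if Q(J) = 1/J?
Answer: 3767699/114 ≈ 33050.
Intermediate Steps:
((Q(-114) + 16851) - 10643) - 1*(-26842) = ((1/(-114) + 16851) - 10643) - 1*(-26842) = ((-1/114 + 16851) - 10643) + 26842 = (1921013/114 - 10643) + 26842 = 707711/114 + 26842 = 3767699/114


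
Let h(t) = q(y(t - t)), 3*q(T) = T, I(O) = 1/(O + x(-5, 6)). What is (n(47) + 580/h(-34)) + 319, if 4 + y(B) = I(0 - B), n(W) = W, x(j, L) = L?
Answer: -2022/23 ≈ -87.913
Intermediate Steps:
I(O) = 1/(6 + O) (I(O) = 1/(O + 6) = 1/(6 + O))
y(B) = -4 + 1/(6 - B) (y(B) = -4 + 1/(6 + (0 - B)) = -4 + 1/(6 - B))
q(T) = T/3
h(t) = -23/18 (h(t) = ((23 - 4*(t - t))/(-6 + (t - t)))/3 = ((23 - 4*0)/(-6 + 0))/3 = ((23 + 0)/(-6))/3 = (-1/6*23)/3 = (1/3)*(-23/6) = -23/18)
(n(47) + 580/h(-34)) + 319 = (47 + 580/(-23/18)) + 319 = (47 + 580*(-18/23)) + 319 = (47 - 10440/23) + 319 = -9359/23 + 319 = -2022/23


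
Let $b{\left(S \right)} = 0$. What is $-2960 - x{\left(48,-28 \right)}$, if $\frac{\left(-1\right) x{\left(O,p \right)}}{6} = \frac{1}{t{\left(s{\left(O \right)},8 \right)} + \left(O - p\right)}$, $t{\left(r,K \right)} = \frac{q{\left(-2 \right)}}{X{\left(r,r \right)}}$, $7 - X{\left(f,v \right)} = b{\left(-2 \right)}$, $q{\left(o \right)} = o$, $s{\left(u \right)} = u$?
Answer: $- \frac{784379}{265} \approx -2959.9$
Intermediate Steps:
$X{\left(f,v \right)} = 7$ ($X{\left(f,v \right)} = 7 - 0 = 7 + 0 = 7$)
$t{\left(r,K \right)} = - \frac{2}{7}$
$x{\left(O,p \right)} = - \frac{6}{- \frac{2}{7} + O - p}$ ($x{\left(O,p \right)} = - \frac{6}{- \frac{2}{7} + \left(O - p\right)} = - \frac{6}{- \frac{2}{7} + O - p}$)
$-2960 - x{\left(48,-28 \right)} = -2960 - \frac{42}{2 - 336 + 7 \left(-28\right)} = -2960 - \frac{42}{2 - 336 - 196} = -2960 - \frac{42}{-530} = -2960 - 42 \left(- \frac{1}{530}\right) = -2960 - - \frac{21}{265} = -2960 + \frac{21}{265} = - \frac{784379}{265}$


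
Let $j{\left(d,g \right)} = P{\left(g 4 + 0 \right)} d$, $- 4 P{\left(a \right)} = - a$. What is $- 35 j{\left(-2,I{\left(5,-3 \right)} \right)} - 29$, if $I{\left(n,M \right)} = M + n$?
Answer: $111$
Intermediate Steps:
$P{\left(a \right)} = \frac{a}{4}$ ($P{\left(a \right)} = - \frac{\left(-1\right) a}{4} = \frac{a}{4}$)
$j{\left(d,g \right)} = d g$ ($j{\left(d,g \right)} = \frac{g 4 + 0}{4} d = \frac{4 g + 0}{4} d = \frac{4 g}{4} d = g d = d g$)
$- 35 j{\left(-2,I{\left(5,-3 \right)} \right)} - 29 = - 35 \left(- 2 \left(-3 + 5\right)\right) - 29 = - 35 \left(\left(-2\right) 2\right) - 29 = \left(-35\right) \left(-4\right) - 29 = 140 - 29 = 111$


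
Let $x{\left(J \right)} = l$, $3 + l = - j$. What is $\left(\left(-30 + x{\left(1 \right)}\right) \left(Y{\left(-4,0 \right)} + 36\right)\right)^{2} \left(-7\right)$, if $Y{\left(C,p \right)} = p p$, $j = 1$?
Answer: $-10487232$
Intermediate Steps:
$l = -4$ ($l = -3 - 1 = -4$)
$x{\left(J \right)} = -4$
$Y{\left(C,p \right)} = p^{2}$
$\left(\left(-30 + x{\left(1 \right)}\right) \left(Y{\left(-4,0 \right)} + 36\right)\right)^{2} \left(-7\right) = \left(\left(-30 - 4\right) \left(0^{2} + 36\right)\right)^{2} \left(-7\right) = \left(- 34 \left(0 + 36\right)\right)^{2} \left(-7\right) = \left(\left(-34\right) 36\right)^{2} \left(-7\right) = \left(-1224\right)^{2} \left(-7\right) = 1498176 \left(-7\right) = -10487232$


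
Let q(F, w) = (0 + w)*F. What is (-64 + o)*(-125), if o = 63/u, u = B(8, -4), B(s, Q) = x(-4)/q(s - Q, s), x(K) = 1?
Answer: -748000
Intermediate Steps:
q(F, w) = F*w (q(F, w) = w*F = F*w)
B(s, Q) = 1/(s*(s - Q)) (B(s, Q) = 1/((s - Q)*s) = 1/(s*(s - Q)))
u = 1/96 (u = 1/(8*(8 - 1*(-4))) = 1/(8*(8 + 4)) = (⅛)/12 = (⅛)*(1/12) = 1/96 ≈ 0.010417)
o = 6048 (o = 63/(1/96) = 63*96 = 6048)
(-64 + o)*(-125) = (-64 + 6048)*(-125) = 5984*(-125) = -748000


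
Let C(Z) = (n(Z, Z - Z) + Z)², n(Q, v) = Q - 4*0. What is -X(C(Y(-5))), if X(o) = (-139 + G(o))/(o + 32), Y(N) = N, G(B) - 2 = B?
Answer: 37/132 ≈ 0.28030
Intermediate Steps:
G(B) = 2 + B
n(Q, v) = Q (n(Q, v) = Q + 0 = Q)
C(Z) = 4*Z² (C(Z) = (Z + Z)² = (2*Z)² = 4*Z²)
X(o) = (-137 + o)/(32 + o) (X(o) = (-139 + (2 + o))/(o + 32) = (-137 + o)/(32 + o))
-X(C(Y(-5))) = -(-137 + 4*(-5)²)/(32 + 4*(-5)²) = -(-137 + 4*25)/(32 + 4*25) = -(-137 + 100)/(32 + 100) = -(-37)/132 = -1*(-37/132) = 37/132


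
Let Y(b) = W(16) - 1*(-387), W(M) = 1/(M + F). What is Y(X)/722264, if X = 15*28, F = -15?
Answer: 97/180566 ≈ 0.00053720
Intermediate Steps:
W(M) = 1/(-15 + M) (W(M) = 1/(M - 15) = 1/(-15 + M))
X = 420
Y(b) = 388 (Y(b) = 1/(-15 + 16) - 1*(-387) = 1/1 + 387 = 1 + 387 = 388)
Y(X)/722264 = 388/722264 = 388*(1/722264) = 97/180566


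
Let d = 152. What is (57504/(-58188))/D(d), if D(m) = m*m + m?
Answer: -599/14096043 ≈ -4.2494e-5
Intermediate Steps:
D(m) = m + m² (D(m) = m² + m = m + m²)
(57504/(-58188))/D(d) = (57504/(-58188))/((152*(1 + 152))) = (57504*(-1/58188))/((152*153)) = -4792/4849/23256 = -4792/4849*1/23256 = -599/14096043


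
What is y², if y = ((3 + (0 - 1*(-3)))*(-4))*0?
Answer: 0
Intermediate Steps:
y = 0 (y = ((3 + (0 + 3))*(-4))*0 = ((3 + 3)*(-4))*0 = (6*(-4))*0 = -24*0 = 0)
y² = 0² = 0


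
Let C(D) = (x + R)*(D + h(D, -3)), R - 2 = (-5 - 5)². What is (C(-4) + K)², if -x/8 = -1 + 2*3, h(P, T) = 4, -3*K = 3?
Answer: 1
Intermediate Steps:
K = -1 (K = -⅓*3 = -1)
R = 102 (R = 2 + (-5 - 5)² = 2 + (-10)² = 2 + 100 = 102)
x = -40 (x = -8*(-1 + 2*3) = -8*(-1 + 6) = -8*5 = -40)
C(D) = 248 + 62*D (C(D) = (-40 + 102)*(D + 4) = 62*(4 + D) = 248 + 62*D)
(C(-4) + K)² = ((248 + 62*(-4)) - 1)² = ((248 - 248) - 1)² = (0 - 1)² = (-1)² = 1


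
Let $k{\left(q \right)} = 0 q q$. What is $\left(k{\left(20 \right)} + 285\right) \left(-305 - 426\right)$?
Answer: $-208335$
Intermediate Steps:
$k{\left(q \right)} = 0$ ($k{\left(q \right)} = 0 q = 0$)
$\left(k{\left(20 \right)} + 285\right) \left(-305 - 426\right) = \left(0 + 285\right) \left(-305 - 426\right) = 285 \left(-731\right) = -208335$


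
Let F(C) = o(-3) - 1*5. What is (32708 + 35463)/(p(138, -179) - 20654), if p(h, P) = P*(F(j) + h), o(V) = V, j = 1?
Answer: -68171/43924 ≈ -1.5520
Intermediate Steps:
F(C) = -8 (F(C) = -3 - 1*5 = -3 - 5 = -8)
p(h, P) = P*(-8 + h)
(32708 + 35463)/(p(138, -179) - 20654) = (32708 + 35463)/(-179*(-8 + 138) - 20654) = 68171/(-179*130 - 20654) = 68171/(-23270 - 20654) = 68171/(-43924) = 68171*(-1/43924) = -68171/43924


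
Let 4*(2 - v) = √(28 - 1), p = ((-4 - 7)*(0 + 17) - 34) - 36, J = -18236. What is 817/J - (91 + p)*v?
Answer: 6053535/18236 - 249*√3/2 ≈ 116.31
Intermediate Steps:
p = -257 (p = (-11*17 - 34) - 36 = (-187 - 34) - 36 = -221 - 36 = -257)
v = 2 - 3*√3/4 (v = 2 - √(28 - 1)/4 = 2 - 3*√3/4 ≈ 0.70096)
817/J - (91 + p)*v = 817/(-18236) - (91 - 257)*(2 - 3*√3/4) = 817*(-1/18236) - (-166)*(2 - 3*√3/4) = -817/18236 - (-332 + 249*√3/2) = -817/18236 + (332 - 249*√3/2) = 6053535/18236 - 249*√3/2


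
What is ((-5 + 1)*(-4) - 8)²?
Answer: 64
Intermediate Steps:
((-5 + 1)*(-4) - 8)² = (-4*(-4) - 8)² = (16 - 8)² = 8² = 64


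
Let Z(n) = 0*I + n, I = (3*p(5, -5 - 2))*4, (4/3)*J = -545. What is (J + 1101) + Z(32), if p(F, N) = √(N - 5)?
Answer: 2897/4 ≈ 724.25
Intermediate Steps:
J = -1635/4 (J = (¾)*(-545) = -1635/4 ≈ -408.75)
p(F, N) = √(-5 + N)
I = 24*I*√3 (I = (3*√(-5 + (-5 - 2)))*4 = (3*√(-5 - 7))*4 = (3*√(-12))*4 = (3*(2*I*√3))*4 = (6*I*√3)*4 = 24*I*√3 ≈ 41.569*I)
Z(n) = n (Z(n) = 0*(24*I*√3) + n = 0 + n = n)
(J + 1101) + Z(32) = (-1635/4 + 1101) + 32 = 2769/4 + 32 = 2897/4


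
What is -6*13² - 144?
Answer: -1158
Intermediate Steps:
-6*13² - 144 = -6*169 - 144 = -1014 - 144 = -1158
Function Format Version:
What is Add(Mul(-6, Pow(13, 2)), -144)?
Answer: -1158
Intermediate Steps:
Add(Mul(-6, Pow(13, 2)), -144) = Add(Mul(-6, 169), -144) = Add(-1014, -144) = -1158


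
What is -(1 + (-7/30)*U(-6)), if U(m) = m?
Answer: -12/5 ≈ -2.4000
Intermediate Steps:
-(1 + (-7/30)*U(-6)) = -(1 - 7/30*(-6)) = -(1 + 7/5) = -1*12/5 = -12/5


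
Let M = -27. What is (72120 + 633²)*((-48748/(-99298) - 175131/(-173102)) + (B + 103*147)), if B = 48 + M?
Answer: 61616618056555291587/8594341198 ≈ 7.1694e+9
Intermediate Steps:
B = 21 (B = 48 - 27 = 21)
(72120 + 633²)*((-48748/(-99298) - 175131/(-173102)) + (B + 103*147)) = (72120 + 633²)*((-48748/(-99298) - 175131/(-173102)) + (21 + 103*147)) = (72120 + 400689)*((-48748*(-1/99298) - 175131*(-1/173102)) + (21 + 15141)) = 472809*((24374/49649 + 175131/173102) + 15162) = 472809*(12914267167/8594341198 + 15162) = 472809*(130320315511243/8594341198) = 61616618056555291587/8594341198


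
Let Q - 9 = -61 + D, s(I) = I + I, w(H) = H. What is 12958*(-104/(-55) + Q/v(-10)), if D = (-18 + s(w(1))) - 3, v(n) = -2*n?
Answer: -42997/2 ≈ -21499.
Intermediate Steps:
s(I) = 2*I
D = -19 (D = (-18 + 2*1) - 3 = (-18 + 2) - 3 = -16 - 3 = -19)
Q = -71 (Q = 9 + (-61 - 19) = 9 - 80 = -71)
12958*(-104/(-55) + Q/v(-10)) = 12958*(-104/(-55) - 71/((-2*(-10)))) = 12958*(-104*(-1/55) - 71/20) = 12958*(104/55 - 71*1/20) = 12958*(104/55 - 71/20) = 12958*(-73/44) = -42997/2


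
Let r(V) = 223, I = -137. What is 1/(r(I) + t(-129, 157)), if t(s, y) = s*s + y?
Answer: 1/17021 ≈ 5.8751e-5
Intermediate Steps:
t(s, y) = y + s² (t(s, y) = s² + y = y + s²)
1/(r(I) + t(-129, 157)) = 1/(223 + (157 + (-129)²)) = 1/(223 + (157 + 16641)) = 1/(223 + 16798) = 1/17021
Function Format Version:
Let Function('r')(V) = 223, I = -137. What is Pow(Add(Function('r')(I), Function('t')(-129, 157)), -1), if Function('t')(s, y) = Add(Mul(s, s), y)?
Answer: Rational(1, 17021) ≈ 5.8751e-5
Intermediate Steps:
Function('t')(s, y) = Add(y, Pow(s, 2)) (Function('t')(s, y) = Add(Pow(s, 2), y) = Add(y, Pow(s, 2)))
Pow(Add(Function('r')(I), Function('t')(-129, 157)), -1) = Pow(Add(223, Add(157, Pow(-129, 2))), -1) = Pow(Add(223, Add(157, 16641)), -1) = Pow(Add(223, 16798), -1) = Pow(17021, -1) = Rational(1, 17021)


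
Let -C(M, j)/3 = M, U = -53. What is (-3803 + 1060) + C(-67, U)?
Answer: -2542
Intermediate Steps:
C(M, j) = -3*M
(-3803 + 1060) + C(-67, U) = (-3803 + 1060) - 3*(-67) = -2743 + 201 = -2542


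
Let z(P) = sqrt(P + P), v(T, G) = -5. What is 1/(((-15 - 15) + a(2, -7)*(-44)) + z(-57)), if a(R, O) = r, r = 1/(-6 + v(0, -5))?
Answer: -13/395 - I*sqrt(114)/790 ≈ -0.032911 - 0.013515*I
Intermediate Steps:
r = -1/11 (r = 1/(-6 - 5) = 1/(-11) = -1/11 ≈ -0.090909)
z(P) = sqrt(2)*sqrt(P) (z(P) = sqrt(2*P) = sqrt(2)*sqrt(P))
a(R, O) = -1/11
1/(((-15 - 15) + a(2, -7)*(-44)) + z(-57)) = 1/(((-15 - 15) - 1/11*(-44)) + sqrt(2)*sqrt(-57)) = 1/((-30 + 4) + sqrt(2)*(I*sqrt(57))) = 1/(-26 + I*sqrt(114))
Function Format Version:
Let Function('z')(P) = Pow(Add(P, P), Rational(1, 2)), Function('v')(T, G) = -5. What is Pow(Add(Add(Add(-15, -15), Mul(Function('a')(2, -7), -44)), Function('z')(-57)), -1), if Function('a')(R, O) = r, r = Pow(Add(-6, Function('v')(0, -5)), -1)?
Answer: Add(Rational(-13, 395), Mul(Rational(-1, 790), I, Pow(114, Rational(1, 2)))) ≈ Add(-0.032911, Mul(-0.013515, I))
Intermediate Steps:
r = Rational(-1, 11) (r = Pow(Add(-6, -5), -1) = Pow(-11, -1) = Rational(-1, 11) ≈ -0.090909)
Function('z')(P) = Mul(Pow(2, Rational(1, 2)), Pow(P, Rational(1, 2))) (Function('z')(P) = Pow(Mul(2, P), Rational(1, 2)) = Mul(Pow(2, Rational(1, 2)), Pow(P, Rational(1, 2))))
Function('a')(R, O) = Rational(-1, 11)
Pow(Add(Add(Add(-15, -15), Mul(Function('a')(2, -7), -44)), Function('z')(-57)), -1) = Pow(Add(Add(Add(-15, -15), Mul(Rational(-1, 11), -44)), Mul(Pow(2, Rational(1, 2)), Pow(-57, Rational(1, 2)))), -1) = Pow(Add(Add(-30, 4), Mul(Pow(2, Rational(1, 2)), Mul(I, Pow(57, Rational(1, 2))))), -1) = Pow(Add(-26, Mul(I, Pow(114, Rational(1, 2)))), -1)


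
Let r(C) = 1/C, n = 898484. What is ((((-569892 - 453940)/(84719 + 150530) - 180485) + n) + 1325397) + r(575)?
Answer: 276405859254149/135268175 ≈ 2.0434e+6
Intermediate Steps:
((((-569892 - 453940)/(84719 + 150530) - 180485) + n) + 1325397) + r(575) = ((((-569892 - 453940)/(84719 + 150530) - 180485) + 898484) + 1325397) + 1/575 = (((-1023832/235249 - 180485) + 898484) + 1325397) + 1/575 = ((-42459939597/235249 + 898484) + 1325397) + 1/575 = (168907522919/235249 + 1325397) + 1/575 = 480705841772/235249 + 1/575 = 276405859254149/135268175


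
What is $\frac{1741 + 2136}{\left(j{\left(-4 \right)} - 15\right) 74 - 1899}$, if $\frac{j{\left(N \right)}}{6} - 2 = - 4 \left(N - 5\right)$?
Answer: $\frac{3877}{13863} \approx 0.27967$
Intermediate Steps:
$j{\left(N \right)} = 132 - 24 N$ ($j{\left(N \right)} = 12 + 6 \left(- 4 \left(N - 5\right)\right) = 12 + 6 \left(- 4 \left(-5 + N\right)\right) = 12 + 6 \left(20 - 4 N\right) = 12 - \left(-120 + 24 N\right) = 132 - 24 N$)
$\frac{1741 + 2136}{\left(j{\left(-4 \right)} - 15\right) 74 - 1899} = \frac{1741 + 2136}{\left(\left(132 - -96\right) - 15\right) 74 - 1899} = \frac{3877}{\left(\left(132 + 96\right) - 15\right) 74 - 1899} = \frac{3877}{\left(228 - 15\right) 74 - 1899} = \frac{3877}{213 \cdot 74 - 1899} = \frac{3877}{15762 - 1899} = \frac{3877}{13863}$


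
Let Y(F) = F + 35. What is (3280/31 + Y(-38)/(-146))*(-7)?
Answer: -3352811/4526 ≈ -740.79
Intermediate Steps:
Y(F) = 35 + F
(3280/31 + Y(-38)/(-146))*(-7) = (3280/31 + (35 - 38)/(-146))*(-7) = (3280*(1/31) - 3*(-1/146))*(-7) = (3280/31 + 3/146)*(-7) = (478973/4526)*(-7) = -3352811/4526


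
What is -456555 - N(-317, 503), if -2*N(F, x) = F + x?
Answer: -456462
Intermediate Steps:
N(F, x) = -F/2 - x/2 (N(F, x) = -(F + x)/2 = -F/2 - x/2)
-456555 - N(-317, 503) = -456555 - (-1/2*(-317) - 1/2*503) = -456555 - (317/2 - 503/2) = -456555 - 1*(-93) = -456555 + 93 = -456462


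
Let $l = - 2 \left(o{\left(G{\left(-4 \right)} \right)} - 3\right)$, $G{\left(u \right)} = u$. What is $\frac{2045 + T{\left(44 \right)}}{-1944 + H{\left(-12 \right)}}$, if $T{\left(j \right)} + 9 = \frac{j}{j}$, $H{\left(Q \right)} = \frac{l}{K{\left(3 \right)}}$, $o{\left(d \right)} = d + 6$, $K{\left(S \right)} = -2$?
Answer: $- \frac{2037}{1945} \approx -1.0473$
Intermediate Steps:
$o{\left(d \right)} = 6 + d$
$l = 2$ ($l = - 2 \left(\left(6 - 4\right) - 3\right) = - 2 \left(2 - 3\right) = \left(-2\right) \left(-1\right) = 2$)
$H{\left(Q \right)} = -1$ ($H{\left(Q \right)} = \frac{2}{-2} = 2 \left(- \frac{1}{2}\right) = -1$)
$T{\left(j \right)} = -8$ ($T{\left(j \right)} = -9 + \frac{j}{j} = -9 + 1 = -8$)
$\frac{2045 + T{\left(44 \right)}}{-1944 + H{\left(-12 \right)}} = \frac{2045 - 8}{-1944 - 1} = \frac{2037}{-1945} = 2037 \left(- \frac{1}{1945}\right) = - \frac{2037}{1945}$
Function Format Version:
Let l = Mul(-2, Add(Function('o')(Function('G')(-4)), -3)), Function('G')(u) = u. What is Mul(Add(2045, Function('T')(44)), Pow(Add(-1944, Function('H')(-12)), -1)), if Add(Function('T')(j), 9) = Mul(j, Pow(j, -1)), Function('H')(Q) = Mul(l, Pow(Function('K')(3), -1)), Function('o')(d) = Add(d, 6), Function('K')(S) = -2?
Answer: Rational(-2037, 1945) ≈ -1.0473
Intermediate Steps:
Function('o')(d) = Add(6, d)
l = 2 (l = Mul(-2, Add(Add(6, -4), -3)) = Mul(-2, Add(2, -3)) = Mul(-2, -1) = 2)
Function('H')(Q) = -1 (Function('H')(Q) = Mul(2, Pow(-2, -1)) = Mul(2, Rational(-1, 2)) = -1)
Function('T')(j) = -8 (Function('T')(j) = Add(-9, Mul(j, Pow(j, -1))) = Add(-9, 1) = -8)
Mul(Add(2045, Function('T')(44)), Pow(Add(-1944, Function('H')(-12)), -1)) = Mul(Add(2045, -8), Pow(Add(-1944, -1), -1)) = Mul(2037, Pow(-1945, -1)) = Mul(2037, Rational(-1, 1945)) = Rational(-2037, 1945)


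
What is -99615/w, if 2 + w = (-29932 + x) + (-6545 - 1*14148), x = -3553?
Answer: 6641/3612 ≈ 1.8386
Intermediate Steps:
w = -54180 (w = -2 + ((-29932 - 3553) + (-6545 - 1*14148)) = -2 + (-33485 + (-6545 - 14148)) = -2 + (-33485 - 20693) = -2 - 54178 = -54180)
-99615/w = -99615/(-54180) = -99615*(-1/54180) = 6641/3612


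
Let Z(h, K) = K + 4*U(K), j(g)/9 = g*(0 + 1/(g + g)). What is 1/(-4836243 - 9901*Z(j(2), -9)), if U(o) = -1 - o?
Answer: -1/5063966 ≈ -1.9747e-7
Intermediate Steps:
j(g) = 9/2 (j(g) = 9*(g*(0 + 1/(g + g))) = 9*(g*(0 + 1/(2*g))) = 9*(g*(1/(2*g))) = 9*(½) = 9/2)
Z(h, K) = -4 - 3*K (Z(h, K) = K + 4*(-1 - K) = K + (-4 - 4*K) = -4 - 3*K)
1/(-4836243 - 9901*Z(j(2), -9)) = 1/(-4836243 - 9901*(-4 - 3*(-9))) = 1/(-4836243 - 9901*(-4 + 27)) = 1/(-4836243 - 9901*23) = 1/(-4836243 - 227723) = 1/(-5063966) = -1/5063966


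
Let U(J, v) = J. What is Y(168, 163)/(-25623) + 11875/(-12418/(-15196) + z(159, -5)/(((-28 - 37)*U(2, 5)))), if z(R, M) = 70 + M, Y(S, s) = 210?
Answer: 77062223255/2058381 ≈ 37438.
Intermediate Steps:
Y(168, 163)/(-25623) + 11875/(-12418/(-15196) + z(159, -5)/(((-28 - 37)*U(2, 5)))) = 210/(-25623) + 11875/(-12418/(-15196) + (70 - 5)/(((-28 - 37)*2))) = 210*(-1/25623) + 11875/(-12418*(-1/15196) + 65/((-65*2))) = -70/8541 + 11875/(6209/7598 + 65/(-130)) = -70/8541 + 11875/(6209/7598 + 65*(-1/130)) = -70/8541 + 11875/(6209/7598 - ½) = -70/8541 + 11875/(1205/3799) = -70/8541 + 11875*(3799/1205) = -70/8541 + 9022625/241 = 77062223255/2058381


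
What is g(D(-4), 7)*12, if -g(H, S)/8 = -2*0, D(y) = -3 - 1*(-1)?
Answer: 0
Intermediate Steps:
D(y) = -2 (D(y) = -3 + 1 = -2)
g(H, S) = 0 (g(H, S) = -(-16)*0 = -8*0 = 0)
g(D(-4), 7)*12 = 0*12 = 0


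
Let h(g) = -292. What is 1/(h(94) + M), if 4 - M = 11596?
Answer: -1/11884 ≈ -8.4147e-5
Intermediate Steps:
M = -11592 (M = 4 - 1*11596 = 4 - 11596 = -11592)
1/(h(94) + M) = 1/(-292 - 11592) = 1/(-11884) = -1/11884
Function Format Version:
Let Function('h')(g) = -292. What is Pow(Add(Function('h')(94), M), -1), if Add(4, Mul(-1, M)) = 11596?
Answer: Rational(-1, 11884) ≈ -8.4147e-5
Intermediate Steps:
M = -11592 (M = Add(4, Mul(-1, 11596)) = Add(4, -11596) = -11592)
Pow(Add(Function('h')(94), M), -1) = Pow(Add(-292, -11592), -1) = Pow(-11884, -1) = Rational(-1, 11884)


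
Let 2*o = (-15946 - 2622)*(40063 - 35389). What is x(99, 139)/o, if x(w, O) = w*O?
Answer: -417/1314952 ≈ -0.00031712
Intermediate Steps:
x(w, O) = O*w
o = -43393416 (o = ((-15946 - 2622)*(40063 - 35389))/2 = (-18568*4674)/2 = (½)*(-86786832) = -43393416)
x(99, 139)/o = (139*99)/(-43393416) = 13761*(-1/43393416) = -417/1314952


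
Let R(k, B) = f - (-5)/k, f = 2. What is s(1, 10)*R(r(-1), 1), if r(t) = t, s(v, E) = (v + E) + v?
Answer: -36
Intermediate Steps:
s(v, E) = E + 2*v (s(v, E) = (E + v) + v = E + 2*v)
R(k, B) = 2 + 5/k (R(k, B) = 2 - (-5)/k = 2 + 5/k)
s(1, 10)*R(r(-1), 1) = (10 + 2*1)*(2 + 5/(-1)) = (10 + 2)*(2 + 5*(-1)) = 12*(2 - 5) = 12*(-3) = -36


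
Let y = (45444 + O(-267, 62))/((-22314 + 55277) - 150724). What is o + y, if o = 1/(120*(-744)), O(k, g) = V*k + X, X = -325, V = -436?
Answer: -14421605441/10513702080 ≈ -1.3717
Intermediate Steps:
O(k, g) = -325 - 436*k (O(k, g) = -436*k - 325 = -325 - 436*k)
y = -161531/117761 (y = (45444 + (-325 - 436*(-267)))/((-22314 + 55277) - 150724) = (45444 + (-325 + 116412))/(32963 - 150724) = (45444 + 116087)/(-117761) = 161531*(-1/117761) = -161531/117761 ≈ -1.3717)
o = -1/89280 (o = 1/(-89280) = -1/89280 ≈ -1.1201e-5)
o + y = -1/89280 - 161531/117761 = -14421605441/10513702080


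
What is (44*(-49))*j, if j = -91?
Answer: 196196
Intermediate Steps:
(44*(-49))*j = (44*(-49))*(-91) = -2156*(-91) = 196196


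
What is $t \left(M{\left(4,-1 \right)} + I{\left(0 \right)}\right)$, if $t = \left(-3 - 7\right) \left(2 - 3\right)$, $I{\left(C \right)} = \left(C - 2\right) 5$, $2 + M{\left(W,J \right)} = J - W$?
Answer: $-170$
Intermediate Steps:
$M{\left(W,J \right)} = -2 + J - W$ ($M{\left(W,J \right)} = -2 + \left(J - W\right) = -2 + J - W$)
$I{\left(C \right)} = -10 + 5 C$ ($I{\left(C \right)} = \left(-2 + C\right) 5 = -10 + 5 C$)
$t = 10$ ($t = \left(-3 - 7\right) \left(-1\right) = \left(-10\right) \left(-1\right) = 10$)
$t \left(M{\left(4,-1 \right)} + I{\left(0 \right)}\right) = 10 \left(\left(-2 - 1 - 4\right) + \left(-10 + 5 \cdot 0\right)\right) = 10 \left(\left(-2 - 1 - 4\right) + \left(-10 + 0\right)\right) = 10 \left(-7 - 10\right) = 10 \left(-17\right) = -170$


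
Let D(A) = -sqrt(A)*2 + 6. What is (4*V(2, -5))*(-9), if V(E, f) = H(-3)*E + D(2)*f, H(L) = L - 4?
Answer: 1584 - 360*sqrt(2) ≈ 1074.9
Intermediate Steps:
D(A) = 6 - 2*sqrt(A) (D(A) = -2*sqrt(A) + 6 = 6 - 2*sqrt(A))
H(L) = -4 + L
V(E, f) = -7*E + f*(6 - 2*sqrt(2)) (V(E, f) = (-4 - 3)*E + (6 - 2*sqrt(2))*f = -7*E + f*(6 - 2*sqrt(2)))
(4*V(2, -5))*(-9) = (4*(-7*2 + 2*(-5)*(3 - sqrt(2))))*(-9) = (4*(-14 + (-30 + 10*sqrt(2))))*(-9) = (4*(-44 + 10*sqrt(2)))*(-9) = (-176 + 40*sqrt(2))*(-9) = 1584 - 360*sqrt(2)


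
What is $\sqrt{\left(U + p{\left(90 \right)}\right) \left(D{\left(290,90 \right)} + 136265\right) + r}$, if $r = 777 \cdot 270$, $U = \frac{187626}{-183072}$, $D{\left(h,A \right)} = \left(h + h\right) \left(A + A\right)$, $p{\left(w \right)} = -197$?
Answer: $\frac{i \sqrt{2760819789011565}}{7628} \approx 6888.2 i$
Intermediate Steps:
$D{\left(h,A \right)} = 4 A h$ ($D{\left(h,A \right)} = 2 h 2 A = 4 A h$)
$U = - \frac{31271}{30512}$ ($U = 187626 \left(- \frac{1}{183072}\right) = - \frac{31271}{30512} \approx -1.0249$)
$r = 209790$
$\sqrt{\left(U + p{\left(90 \right)}\right) \left(D{\left(290,90 \right)} + 136265\right) + r} = \sqrt{\left(- \frac{31271}{30512} - 197\right) \left(4 \cdot 90 \cdot 290 + 136265\right) + 209790} = \sqrt{- \frac{6042135 \left(104400 + 136265\right)}{30512} + 209790} = \sqrt{\left(- \frac{6042135}{30512}\right) 240665 + 209790} = \sqrt{- \frac{1454130419775}{30512} + 209790} = \sqrt{- \frac{1447729307295}{30512}} = \frac{i \sqrt{2760819789011565}}{7628}$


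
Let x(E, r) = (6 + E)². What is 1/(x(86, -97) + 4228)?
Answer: 1/12692 ≈ 7.8790e-5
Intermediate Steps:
1/(x(86, -97) + 4228) = 1/((6 + 86)² + 4228) = 1/(92² + 4228) = 1/(8464 + 4228) = 1/12692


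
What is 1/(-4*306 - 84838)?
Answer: -1/86062 ≈ -1.1620e-5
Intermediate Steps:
1/(-4*306 - 84838) = 1/(-1224 - 84838) = 1/(-86062) = -1/86062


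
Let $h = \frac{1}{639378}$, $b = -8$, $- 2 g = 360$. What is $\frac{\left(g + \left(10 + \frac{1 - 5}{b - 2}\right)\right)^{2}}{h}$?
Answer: $\frac{459779277312}{25} \approx 1.8391 \cdot 10^{10}$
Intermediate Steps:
$g = -180$ ($g = \left(- \frac{1}{2}\right) 360 = -180$)
$h = \frac{1}{639378} \approx 1.564 \cdot 10^{-6}$
$\frac{\left(g + \left(10 + \frac{1 - 5}{b - 2}\right)\right)^{2}}{h} = \left(-180 + \left(10 + \frac{1 - 5}{-8 - 2}\right)\right)^{2} \frac{1}{\frac{1}{639378}} = \left(-180 + \left(10 + \frac{1}{-10} \left(-4\right)\right)\right)^{2} \cdot 639378 = \left(-180 + \left(10 - - \frac{2}{5}\right)\right)^{2} \cdot 639378 = \left(-180 + \left(10 + \frac{2}{5}\right)\right)^{2} \cdot 639378 = \left(-180 + \frac{52}{5}\right)^{2} \cdot 639378 = \left(- \frac{848}{5}\right)^{2} \cdot 639378 = \frac{719104}{25} \cdot 639378 = \frac{459779277312}{25}$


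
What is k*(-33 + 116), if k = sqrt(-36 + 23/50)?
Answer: 83*I*sqrt(3554)/10 ≈ 494.81*I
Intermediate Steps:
k = I*sqrt(3554)/10 (k = sqrt(-36 + 23*(1/50)) = sqrt(-36 + 23/50) = sqrt(-1777/50) = I*sqrt(3554)/10 ≈ 5.9615*I)
k*(-33 + 116) = (I*sqrt(3554)/10)*(-33 + 116) = (I*sqrt(3554)/10)*83 = 83*I*sqrt(3554)/10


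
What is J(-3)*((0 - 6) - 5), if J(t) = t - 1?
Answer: 44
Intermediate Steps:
J(t) = -1 + t
J(-3)*((0 - 6) - 5) = (-1 - 3)*((0 - 6) - 5) = -4*(-6 - 5) = -4*(-11) = 44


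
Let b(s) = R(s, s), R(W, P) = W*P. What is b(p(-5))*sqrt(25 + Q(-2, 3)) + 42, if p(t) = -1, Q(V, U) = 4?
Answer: 42 + sqrt(29) ≈ 47.385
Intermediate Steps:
R(W, P) = P*W
b(s) = s**2 (b(s) = s*s = s**2)
b(p(-5))*sqrt(25 + Q(-2, 3)) + 42 = (-1)**2*sqrt(25 + 4) + 42 = 1*sqrt(29) + 42 = sqrt(29) + 42 = 42 + sqrt(29)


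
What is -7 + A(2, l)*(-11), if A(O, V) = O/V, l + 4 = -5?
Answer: -41/9 ≈ -4.5556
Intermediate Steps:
l = -9 (l = -4 - 5 = -9)
-7 + A(2, l)*(-11) = -7 + (2/(-9))*(-11) = -7 + (2*(-⅑))*(-11) = -7 - 2/9*(-11) = -7 + 22/9 = -41/9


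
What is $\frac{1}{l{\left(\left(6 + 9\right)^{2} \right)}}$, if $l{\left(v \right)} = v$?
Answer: $\frac{1}{225} \approx 0.0044444$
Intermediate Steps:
$\frac{1}{l{\left(\left(6 + 9\right)^{2} \right)}} = \frac{1}{\left(6 + 9\right)^{2}} = \frac{1}{15^{2}} = \frac{1}{225}$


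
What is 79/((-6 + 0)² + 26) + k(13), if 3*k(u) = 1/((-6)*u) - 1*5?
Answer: -1439/3627 ≈ -0.39675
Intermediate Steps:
k(u) = -5/3 - 1/(18*u) (k(u) = (1/((-6)*u) - 1*5)/3 = (-1/(6*u) - 5)/3 = (-5 - 1/(6*u))/3 = -5/3 - 1/(18*u))
79/((-6 + 0)² + 26) + k(13) = 79/((-6 + 0)² + 26) + (1/18)*(-1 - 30*13)/13 = 79/((-6)² + 26) + (1/18)*(1/13)*(-1 - 390) = 79/(36 + 26) + (1/18)*(1/13)*(-391) = 79/62 - 391/234 = -1439/3627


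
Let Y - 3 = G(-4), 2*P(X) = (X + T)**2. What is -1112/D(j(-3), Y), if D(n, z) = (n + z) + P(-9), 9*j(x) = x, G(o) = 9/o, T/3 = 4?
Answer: -13344/59 ≈ -226.17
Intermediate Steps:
T = 12 (T = 3*4 = 12)
j(x) = x/9
P(X) = (12 + X)**2/2 (P(X) = (X + 12)**2/2 = (12 + X)**2/2)
Y = 3/4 (Y = 3 + 9/(-4) = 3 + 9*(-1/4) = 3 - 9/4 = 3/4 ≈ 0.75000)
D(n, z) = 9/2 + n + z (D(n, z) = (n + z) + (12 - 9)**2/2 = (n + z) + (1/2)*3**2 = (n + z) + (1/2)*9 = (n + z) + 9/2 = 9/2 + n + z)
-1112/D(j(-3), Y) = -1112/(9/2 + (1/9)*(-3) + 3/4) = -1112/(9/2 - 1/3 + 3/4) = -1112/59/12 = -1112*12/59 = -13344/59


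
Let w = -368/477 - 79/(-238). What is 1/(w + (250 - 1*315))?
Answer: -113526/7429091 ≈ -0.015281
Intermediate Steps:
w = -49901/113526 (w = -368*1/477 - 79*(-1/238) = -368/477 + 79/238 = -49901/113526 ≈ -0.43956)
1/(w + (250 - 1*315)) = 1/(-49901/113526 + (250 - 1*315)) = 1/(-49901/113526 + (250 - 315)) = 1/(-49901/113526 - 65) = 1/(-7429091/113526) = -113526/7429091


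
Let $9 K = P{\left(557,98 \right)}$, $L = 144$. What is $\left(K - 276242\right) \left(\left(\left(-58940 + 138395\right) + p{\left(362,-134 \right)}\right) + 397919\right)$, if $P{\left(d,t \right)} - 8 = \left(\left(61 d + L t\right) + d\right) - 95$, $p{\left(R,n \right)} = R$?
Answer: $- \frac{1164538350584}{9} \approx -1.2939 \cdot 10^{11}$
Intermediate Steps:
$P{\left(d,t \right)} = -87 + 62 d + 144 t$ ($P{\left(d,t \right)} = 8 - \left(95 - 144 t - 62 d\right) = 8 + \left(-95 + 62 d + 144 t\right) = -87 + 62 d + 144 t$)
$K = \frac{48559}{9}$ ($K = \frac{-87 + 62 \cdot 557 + 144 \cdot 98}{9} = \frac{-87 + 34534 + 14112}{9} = \frac{1}{9} \cdot 48559 = \frac{48559}{9} \approx 5395.4$)
$\left(K - 276242\right) \left(\left(\left(-58940 + 138395\right) + p{\left(362,-134 \right)}\right) + 397919\right) = \left(\frac{48559}{9} - 276242\right) \left(\left(\left(-58940 + 138395\right) + 362\right) + 397919\right) = - \frac{2437619 \left(\left(79455 + 362\right) + 397919\right)}{9} = - \frac{2437619 \left(79817 + 397919\right)}{9} = \left(- \frac{2437619}{9}\right) 477736 = - \frac{1164538350584}{9}$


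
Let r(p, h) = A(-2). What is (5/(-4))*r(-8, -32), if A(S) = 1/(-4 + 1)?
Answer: 5/12 ≈ 0.41667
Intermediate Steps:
A(S) = -⅓ (A(S) = 1/(-3) = -⅓)
r(p, h) = -⅓
(5/(-4))*r(-8, -32) = (5/(-4))*(-⅓) = (5*(-¼))*(-⅓) = -5/4*(-⅓) = 5/12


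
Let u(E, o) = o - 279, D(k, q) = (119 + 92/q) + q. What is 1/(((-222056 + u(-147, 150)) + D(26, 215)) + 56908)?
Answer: -215/35462653 ≈ -6.0627e-6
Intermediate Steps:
D(k, q) = 119 + q + 92/q
u(E, o) = -279 + o
1/(((-222056 + u(-147, 150)) + D(26, 215)) + 56908) = 1/(((-222056 + (-279 + 150)) + (119 + 215 + 92/215)) + 56908) = 1/(((-222056 - 129) + (119 + 215 + 92*(1/215))) + 56908) = 1/((-222185 + (119 + 215 + 92/215)) + 56908) = 1/((-222185 + 71902/215) + 56908) = 1/(-47697873/215 + 56908) = 1/(-35462653/215) = -215/35462653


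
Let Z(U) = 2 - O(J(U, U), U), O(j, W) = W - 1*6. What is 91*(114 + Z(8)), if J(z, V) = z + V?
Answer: 10374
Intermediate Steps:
J(z, V) = V + z
O(j, W) = -6 + W (O(j, W) = W - 6 = -6 + W)
Z(U) = 8 - U (Z(U) = 2 - (-6 + U) = 2 + (6 - U) = 8 - U)
91*(114 + Z(8)) = 91*(114 + (8 - 1*8)) = 91*(114 + (8 - 8)) = 91*(114 + 0) = 91*114 = 10374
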